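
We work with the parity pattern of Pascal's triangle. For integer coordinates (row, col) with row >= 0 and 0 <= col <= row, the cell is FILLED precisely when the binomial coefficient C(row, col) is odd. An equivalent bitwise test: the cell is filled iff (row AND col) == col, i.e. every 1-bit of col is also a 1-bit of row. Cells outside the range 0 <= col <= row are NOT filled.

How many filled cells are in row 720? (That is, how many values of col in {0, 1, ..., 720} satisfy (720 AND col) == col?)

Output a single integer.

Answer: 16

Derivation:
720 in binary = 1011010000
popcount(720) = number of 1-bits in 1011010000 = 4
A col c satisfies (720 AND c) == c iff every set bit of c is also set in 720; each of the 4 set bits of 720 can independently be on or off in c.
count = 2^4 = 16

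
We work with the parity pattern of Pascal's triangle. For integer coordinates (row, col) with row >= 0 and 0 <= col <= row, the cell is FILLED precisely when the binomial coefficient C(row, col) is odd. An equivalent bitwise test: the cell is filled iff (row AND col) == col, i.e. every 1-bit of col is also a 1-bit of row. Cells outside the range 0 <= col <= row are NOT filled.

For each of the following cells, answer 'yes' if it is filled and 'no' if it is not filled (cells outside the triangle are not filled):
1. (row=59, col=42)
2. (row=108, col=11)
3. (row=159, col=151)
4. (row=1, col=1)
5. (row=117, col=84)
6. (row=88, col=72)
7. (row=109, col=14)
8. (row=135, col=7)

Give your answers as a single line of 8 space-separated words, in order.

Answer: yes no yes yes yes yes no yes

Derivation:
(59,42): row=0b111011, col=0b101010, row AND col = 0b101010 = 42; 42 == 42 -> filled
(108,11): row=0b1101100, col=0b1011, row AND col = 0b1000 = 8; 8 != 11 -> empty
(159,151): row=0b10011111, col=0b10010111, row AND col = 0b10010111 = 151; 151 == 151 -> filled
(1,1): row=0b1, col=0b1, row AND col = 0b1 = 1; 1 == 1 -> filled
(117,84): row=0b1110101, col=0b1010100, row AND col = 0b1010100 = 84; 84 == 84 -> filled
(88,72): row=0b1011000, col=0b1001000, row AND col = 0b1001000 = 72; 72 == 72 -> filled
(109,14): row=0b1101101, col=0b1110, row AND col = 0b1100 = 12; 12 != 14 -> empty
(135,7): row=0b10000111, col=0b111, row AND col = 0b111 = 7; 7 == 7 -> filled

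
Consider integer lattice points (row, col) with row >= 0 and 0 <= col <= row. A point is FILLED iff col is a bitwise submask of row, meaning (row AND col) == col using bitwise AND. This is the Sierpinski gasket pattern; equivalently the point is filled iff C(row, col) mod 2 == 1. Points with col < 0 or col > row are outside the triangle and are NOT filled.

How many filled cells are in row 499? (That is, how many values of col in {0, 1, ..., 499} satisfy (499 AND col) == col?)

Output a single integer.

499 in binary = 111110011
popcount(499) = number of 1-bits in 111110011 = 7
A col c satisfies (499 AND c) == c iff every set bit of c is also set in 499; each of the 7 set bits of 499 can independently be on or off in c.
count = 2^7 = 128

Answer: 128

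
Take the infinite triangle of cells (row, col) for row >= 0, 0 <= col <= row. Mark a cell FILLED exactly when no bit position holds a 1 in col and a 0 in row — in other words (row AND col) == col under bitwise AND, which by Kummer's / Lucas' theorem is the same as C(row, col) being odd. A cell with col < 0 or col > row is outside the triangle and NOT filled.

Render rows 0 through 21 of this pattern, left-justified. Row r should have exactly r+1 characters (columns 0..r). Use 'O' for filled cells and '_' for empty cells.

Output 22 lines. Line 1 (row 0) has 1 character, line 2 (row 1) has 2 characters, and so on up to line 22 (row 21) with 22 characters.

Answer: O
OO
O_O
OOOO
O___O
OO__OO
O_O_O_O
OOOOOOOO
O_______O
OO______OO
O_O_____O_O
OOOO____OOOO
O___O___O___O
OO__OO__OO__OO
O_O_O_O_O_O_O_O
OOOOOOOOOOOOOOOO
O_______________O
OO______________OO
O_O_____________O_O
OOOO____________OOOO
O___O___________O___O
OO__OO__________OO__OO

Derivation:
r0=0: O
r1=1: OO
r2=10: O_O
r3=11: OOOO
r4=100: O___O
r5=101: OO__OO
r6=110: O_O_O_O
r7=111: OOOOOOOO
r8=1000: O_______O
r9=1001: OO______OO
r10=1010: O_O_____O_O
r11=1011: OOOO____OOOO
r12=1100: O___O___O___O
r13=1101: OO__OO__OO__OO
r14=1110: O_O_O_O_O_O_O_O
r15=1111: OOOOOOOOOOOOOOOO
r16=10000: O_______________O
r17=10001: OO______________OO
r18=10010: O_O_____________O_O
r19=10011: OOOO____________OOOO
r20=10100: O___O___________O___O
r21=10101: OO__OO__________OO__OO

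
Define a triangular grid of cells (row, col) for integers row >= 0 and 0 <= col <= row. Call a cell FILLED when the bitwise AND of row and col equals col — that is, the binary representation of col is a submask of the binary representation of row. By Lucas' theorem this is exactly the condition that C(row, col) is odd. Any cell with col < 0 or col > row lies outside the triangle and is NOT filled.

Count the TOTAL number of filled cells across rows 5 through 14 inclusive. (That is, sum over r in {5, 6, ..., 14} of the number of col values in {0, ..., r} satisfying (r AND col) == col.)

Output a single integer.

Answer: 54

Derivation:
r5=101 pc2: +4 =4
r6=110 pc2: +4 =8
r7=111 pc3: +8 =16
r8=1000 pc1: +2 =18
r9=1001 pc2: +4 =22
r10=1010 pc2: +4 =26
r11=1011 pc3: +8 =34
r12=1100 pc2: +4 =38
r13=1101 pc3: +8 =46
r14=1110 pc3: +8 =54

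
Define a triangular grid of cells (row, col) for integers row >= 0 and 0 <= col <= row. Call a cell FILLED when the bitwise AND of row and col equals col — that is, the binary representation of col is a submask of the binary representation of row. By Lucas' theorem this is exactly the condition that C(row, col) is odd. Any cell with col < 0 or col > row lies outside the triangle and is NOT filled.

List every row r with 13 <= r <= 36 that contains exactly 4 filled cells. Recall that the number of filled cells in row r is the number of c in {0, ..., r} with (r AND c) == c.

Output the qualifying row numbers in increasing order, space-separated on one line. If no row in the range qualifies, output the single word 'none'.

Row r has 2^popcount(r) filled cells, so we need popcount(r) = log2(4) = 2.
Scan r = 13..36 and keep those with exactly 2 one-bits:
r=13=1101 popcount=3 -> skip
r=14=1110 popcount=3 -> skip
r=15=1111 popcount=4 -> skip
r=16=10000 popcount=1 -> skip
r=17=10001 popcount=2 -> KEEP
r=18=10010 popcount=2 -> KEEP
r=19=10011 popcount=3 -> skip
r=20=10100 popcount=2 -> KEEP
r=21=10101 popcount=3 -> skip
r=22=10110 popcount=3 -> skip
r=23=10111 popcount=4 -> skip
r=24=11000 popcount=2 -> KEEP
r=25=11001 popcount=3 -> skip
r=26=11010 popcount=3 -> skip
r=27=11011 popcount=4 -> skip
r=28=11100 popcount=3 -> skip
r=29=11101 popcount=4 -> skip
r=30=11110 popcount=4 -> skip
r=31=11111 popcount=5 -> skip
r=32=100000 popcount=1 -> skip
r=33=100001 popcount=2 -> KEEP
r=34=100010 popcount=2 -> KEEP
r=35=100011 popcount=3 -> skip
r=36=100100 popcount=2 -> KEEP
Kept rows: 17 18 20 24 33 34 36

Answer: 17 18 20 24 33 34 36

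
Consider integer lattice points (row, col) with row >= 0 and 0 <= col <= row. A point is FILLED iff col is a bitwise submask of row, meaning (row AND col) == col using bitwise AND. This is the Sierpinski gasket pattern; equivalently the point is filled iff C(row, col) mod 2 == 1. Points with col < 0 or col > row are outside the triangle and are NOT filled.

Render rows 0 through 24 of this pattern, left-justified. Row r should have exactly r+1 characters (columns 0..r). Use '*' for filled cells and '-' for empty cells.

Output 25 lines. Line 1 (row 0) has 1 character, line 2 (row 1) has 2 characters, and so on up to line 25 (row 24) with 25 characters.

r0=0: *
r1=1: **
r2=10: *-*
r3=11: ****
r4=100: *---*
r5=101: **--**
r6=110: *-*-*-*
r7=111: ********
r8=1000: *-------*
r9=1001: **------**
r10=1010: *-*-----*-*
r11=1011: ****----****
r12=1100: *---*---*---*
r13=1101: **--**--**--**
r14=1110: *-*-*-*-*-*-*-*
r15=1111: ****************
r16=10000: *---------------*
r17=10001: **--------------**
r18=10010: *-*-------------*-*
r19=10011: ****------------****
r20=10100: *---*-----------*---*
r21=10101: **--**----------**--**
r22=10110: *-*-*-*---------*-*-*-*
r23=10111: ********--------********
r24=11000: *-------*-------*-------*

Answer: *
**
*-*
****
*---*
**--**
*-*-*-*
********
*-------*
**------**
*-*-----*-*
****----****
*---*---*---*
**--**--**--**
*-*-*-*-*-*-*-*
****************
*---------------*
**--------------**
*-*-------------*-*
****------------****
*---*-----------*---*
**--**----------**--**
*-*-*-*---------*-*-*-*
********--------********
*-------*-------*-------*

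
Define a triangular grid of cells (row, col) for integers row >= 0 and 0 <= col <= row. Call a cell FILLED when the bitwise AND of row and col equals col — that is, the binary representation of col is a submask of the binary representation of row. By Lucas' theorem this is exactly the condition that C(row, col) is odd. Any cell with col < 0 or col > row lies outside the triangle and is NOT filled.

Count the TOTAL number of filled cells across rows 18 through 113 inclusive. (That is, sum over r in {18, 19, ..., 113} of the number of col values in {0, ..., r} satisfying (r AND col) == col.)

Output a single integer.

Answer: 1476

Derivation:
r18=10010 pc2: +4 =4
r19=10011 pc3: +8 =12
r20=10100 pc2: +4 =16
r21=10101 pc3: +8 =24
r22=10110 pc3: +8 =32
r23=10111 pc4: +16 =48
r24=11000 pc2: +4 =52
r25=11001 pc3: +8 =60
r26=11010 pc3: +8 =68
r27=11011 pc4: +16 =84
r28=11100 pc3: +8 =92
r29=11101 pc4: +16 =108
r30=11110 pc4: +16 =124
r31=11111 pc5: +32 =156
r32=100000 pc1: +2 =158
r33=100001 pc2: +4 =162
r34=100010 pc2: +4 =166
r35=100011 pc3: +8 =174
r36=100100 pc2: +4 =178
r37=100101 pc3: +8 =186
r38=100110 pc3: +8 =194
r39=100111 pc4: +16 =210
r40=101000 pc2: +4 =214
r41=101001 pc3: +8 =222
r42=101010 pc3: +8 =230
r43=101011 pc4: +16 =246
r44=101100 pc3: +8 =254
r45=101101 pc4: +16 =270
r46=101110 pc4: +16 =286
r47=101111 pc5: +32 =318
r48=110000 pc2: +4 =322
r49=110001 pc3: +8 =330
r50=110010 pc3: +8 =338
r51=110011 pc4: +16 =354
r52=110100 pc3: +8 =362
r53=110101 pc4: +16 =378
r54=110110 pc4: +16 =394
r55=110111 pc5: +32 =426
r56=111000 pc3: +8 =434
r57=111001 pc4: +16 =450
r58=111010 pc4: +16 =466
r59=111011 pc5: +32 =498
r60=111100 pc4: +16 =514
r61=111101 pc5: +32 =546
r62=111110 pc5: +32 =578
r63=111111 pc6: +64 =642
r64=1000000 pc1: +2 =644
r65=1000001 pc2: +4 =648
r66=1000010 pc2: +4 =652
r67=1000011 pc3: +8 =660
r68=1000100 pc2: +4 =664
r69=1000101 pc3: +8 =672
r70=1000110 pc3: +8 =680
r71=1000111 pc4: +16 =696
r72=1001000 pc2: +4 =700
r73=1001001 pc3: +8 =708
r74=1001010 pc3: +8 =716
r75=1001011 pc4: +16 =732
r76=1001100 pc3: +8 =740
r77=1001101 pc4: +16 =756
r78=1001110 pc4: +16 =772
r79=1001111 pc5: +32 =804
r80=1010000 pc2: +4 =808
r81=1010001 pc3: +8 =816
r82=1010010 pc3: +8 =824
r83=1010011 pc4: +16 =840
r84=1010100 pc3: +8 =848
r85=1010101 pc4: +16 =864
r86=1010110 pc4: +16 =880
r87=1010111 pc5: +32 =912
r88=1011000 pc3: +8 =920
r89=1011001 pc4: +16 =936
r90=1011010 pc4: +16 =952
r91=1011011 pc5: +32 =984
r92=1011100 pc4: +16 =1000
r93=1011101 pc5: +32 =1032
r94=1011110 pc5: +32 =1064
r95=1011111 pc6: +64 =1128
r96=1100000 pc2: +4 =1132
r97=1100001 pc3: +8 =1140
r98=1100010 pc3: +8 =1148
r99=1100011 pc4: +16 =1164
r100=1100100 pc3: +8 =1172
r101=1100101 pc4: +16 =1188
r102=1100110 pc4: +16 =1204
r103=1100111 pc5: +32 =1236
r104=1101000 pc3: +8 =1244
r105=1101001 pc4: +16 =1260
r106=1101010 pc4: +16 =1276
r107=1101011 pc5: +32 =1308
r108=1101100 pc4: +16 =1324
r109=1101101 pc5: +32 =1356
r110=1101110 pc5: +32 =1388
r111=1101111 pc6: +64 =1452
r112=1110000 pc3: +8 =1460
r113=1110001 pc4: +16 =1476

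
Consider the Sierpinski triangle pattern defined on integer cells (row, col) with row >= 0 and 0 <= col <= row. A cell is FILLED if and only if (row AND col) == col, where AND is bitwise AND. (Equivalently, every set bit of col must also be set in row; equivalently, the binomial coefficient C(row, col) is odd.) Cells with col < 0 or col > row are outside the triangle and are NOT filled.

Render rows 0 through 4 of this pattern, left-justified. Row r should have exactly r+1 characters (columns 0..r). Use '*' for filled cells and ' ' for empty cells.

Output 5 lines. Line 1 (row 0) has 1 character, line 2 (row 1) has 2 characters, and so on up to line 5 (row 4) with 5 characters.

Answer: *
**
* *
****
*   *

Derivation:
r0=0: *
r1=1: **
r2=10: * *
r3=11: ****
r4=100: *   *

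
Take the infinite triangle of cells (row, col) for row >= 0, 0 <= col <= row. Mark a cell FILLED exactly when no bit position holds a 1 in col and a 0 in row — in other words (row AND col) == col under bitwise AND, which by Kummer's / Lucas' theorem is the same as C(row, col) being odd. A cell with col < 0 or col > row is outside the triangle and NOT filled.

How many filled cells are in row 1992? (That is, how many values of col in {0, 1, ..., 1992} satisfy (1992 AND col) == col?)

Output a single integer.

Answer: 64

Derivation:
1992 in binary = 11111001000
popcount(1992) = number of 1-bits in 11111001000 = 6
A col c satisfies (1992 AND c) == c iff every set bit of c is also set in 1992; each of the 6 set bits of 1992 can independently be on or off in c.
count = 2^6 = 64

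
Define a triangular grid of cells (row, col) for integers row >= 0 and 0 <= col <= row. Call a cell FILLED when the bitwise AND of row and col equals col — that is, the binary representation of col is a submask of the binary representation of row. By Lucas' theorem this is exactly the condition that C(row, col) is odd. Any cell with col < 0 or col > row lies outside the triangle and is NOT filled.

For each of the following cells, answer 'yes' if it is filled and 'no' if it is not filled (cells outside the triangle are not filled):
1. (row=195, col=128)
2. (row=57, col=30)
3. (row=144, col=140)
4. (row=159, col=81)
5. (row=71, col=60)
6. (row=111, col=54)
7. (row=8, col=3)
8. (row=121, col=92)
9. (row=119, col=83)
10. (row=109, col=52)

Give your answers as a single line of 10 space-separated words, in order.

(195,128): row=0b11000011, col=0b10000000, row AND col = 0b10000000 = 128; 128 == 128 -> filled
(57,30): row=0b111001, col=0b11110, row AND col = 0b11000 = 24; 24 != 30 -> empty
(144,140): row=0b10010000, col=0b10001100, row AND col = 0b10000000 = 128; 128 != 140 -> empty
(159,81): row=0b10011111, col=0b1010001, row AND col = 0b10001 = 17; 17 != 81 -> empty
(71,60): row=0b1000111, col=0b111100, row AND col = 0b100 = 4; 4 != 60 -> empty
(111,54): row=0b1101111, col=0b110110, row AND col = 0b100110 = 38; 38 != 54 -> empty
(8,3): row=0b1000, col=0b11, row AND col = 0b0 = 0; 0 != 3 -> empty
(121,92): row=0b1111001, col=0b1011100, row AND col = 0b1011000 = 88; 88 != 92 -> empty
(119,83): row=0b1110111, col=0b1010011, row AND col = 0b1010011 = 83; 83 == 83 -> filled
(109,52): row=0b1101101, col=0b110100, row AND col = 0b100100 = 36; 36 != 52 -> empty

Answer: yes no no no no no no no yes no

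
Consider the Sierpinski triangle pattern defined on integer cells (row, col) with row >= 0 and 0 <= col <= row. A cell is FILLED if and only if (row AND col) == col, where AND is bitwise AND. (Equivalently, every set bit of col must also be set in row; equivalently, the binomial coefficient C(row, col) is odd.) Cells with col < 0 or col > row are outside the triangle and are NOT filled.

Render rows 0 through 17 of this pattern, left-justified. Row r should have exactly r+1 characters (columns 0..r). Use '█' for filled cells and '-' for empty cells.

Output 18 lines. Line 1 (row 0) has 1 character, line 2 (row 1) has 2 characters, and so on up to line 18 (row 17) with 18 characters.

Answer: █
██
█-█
████
█---█
██--██
█-█-█-█
████████
█-------█
██------██
█-█-----█-█
████----████
█---█---█---█
██--██--██--██
█-█-█-█-█-█-█-█
████████████████
█---------------█
██--------------██

Derivation:
r0=0: █
r1=1: ██
r2=10: █-█
r3=11: ████
r4=100: █---█
r5=101: ██--██
r6=110: █-█-█-█
r7=111: ████████
r8=1000: █-------█
r9=1001: ██------██
r10=1010: █-█-----█-█
r11=1011: ████----████
r12=1100: █---█---█---█
r13=1101: ██--██--██--██
r14=1110: █-█-█-█-█-█-█-█
r15=1111: ████████████████
r16=10000: █---------------█
r17=10001: ██--------------██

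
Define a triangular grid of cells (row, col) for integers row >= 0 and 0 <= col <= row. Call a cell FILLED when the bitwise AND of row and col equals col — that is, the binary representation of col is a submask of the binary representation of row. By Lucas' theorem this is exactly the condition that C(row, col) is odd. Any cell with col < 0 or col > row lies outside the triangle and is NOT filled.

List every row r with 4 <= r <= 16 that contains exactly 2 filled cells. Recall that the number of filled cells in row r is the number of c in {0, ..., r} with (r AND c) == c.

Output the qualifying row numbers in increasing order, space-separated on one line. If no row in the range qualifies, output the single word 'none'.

Answer: 4 8 16

Derivation:
Row r has 2^popcount(r) filled cells, so we need popcount(r) = log2(2) = 1.
Scan r = 4..16 and keep those with exactly 1 one-bits:
r=4=100 popcount=1 -> KEEP
r=5=101 popcount=2 -> skip
r=6=110 popcount=2 -> skip
r=7=111 popcount=3 -> skip
r=8=1000 popcount=1 -> KEEP
r=9=1001 popcount=2 -> skip
r=10=1010 popcount=2 -> skip
r=11=1011 popcount=3 -> skip
r=12=1100 popcount=2 -> skip
r=13=1101 popcount=3 -> skip
r=14=1110 popcount=3 -> skip
r=15=1111 popcount=4 -> skip
r=16=10000 popcount=1 -> KEEP
Kept rows: 4 8 16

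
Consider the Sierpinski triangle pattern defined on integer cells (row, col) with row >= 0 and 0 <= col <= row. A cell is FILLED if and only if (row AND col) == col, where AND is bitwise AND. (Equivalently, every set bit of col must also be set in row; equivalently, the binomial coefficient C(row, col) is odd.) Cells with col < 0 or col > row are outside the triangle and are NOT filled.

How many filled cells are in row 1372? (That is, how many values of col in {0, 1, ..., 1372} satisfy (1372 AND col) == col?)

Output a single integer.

1372 in binary = 10101011100
popcount(1372) = number of 1-bits in 10101011100 = 6
A col c satisfies (1372 AND c) == c iff every set bit of c is also set in 1372; each of the 6 set bits of 1372 can independently be on or off in c.
count = 2^6 = 64

Answer: 64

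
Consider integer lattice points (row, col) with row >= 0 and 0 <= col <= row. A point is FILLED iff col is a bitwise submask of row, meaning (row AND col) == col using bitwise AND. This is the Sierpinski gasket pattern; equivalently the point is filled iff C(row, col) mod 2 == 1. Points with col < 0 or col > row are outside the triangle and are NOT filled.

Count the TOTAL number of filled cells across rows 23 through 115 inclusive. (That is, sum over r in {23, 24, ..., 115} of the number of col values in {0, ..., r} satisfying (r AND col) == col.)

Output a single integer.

Answer: 1492

Derivation:
r23=10111 pc4: +16 =16
r24=11000 pc2: +4 =20
r25=11001 pc3: +8 =28
r26=11010 pc3: +8 =36
r27=11011 pc4: +16 =52
r28=11100 pc3: +8 =60
r29=11101 pc4: +16 =76
r30=11110 pc4: +16 =92
r31=11111 pc5: +32 =124
r32=100000 pc1: +2 =126
r33=100001 pc2: +4 =130
r34=100010 pc2: +4 =134
r35=100011 pc3: +8 =142
r36=100100 pc2: +4 =146
r37=100101 pc3: +8 =154
r38=100110 pc3: +8 =162
r39=100111 pc4: +16 =178
r40=101000 pc2: +4 =182
r41=101001 pc3: +8 =190
r42=101010 pc3: +8 =198
r43=101011 pc4: +16 =214
r44=101100 pc3: +8 =222
r45=101101 pc4: +16 =238
r46=101110 pc4: +16 =254
r47=101111 pc5: +32 =286
r48=110000 pc2: +4 =290
r49=110001 pc3: +8 =298
r50=110010 pc3: +8 =306
r51=110011 pc4: +16 =322
r52=110100 pc3: +8 =330
r53=110101 pc4: +16 =346
r54=110110 pc4: +16 =362
r55=110111 pc5: +32 =394
r56=111000 pc3: +8 =402
r57=111001 pc4: +16 =418
r58=111010 pc4: +16 =434
r59=111011 pc5: +32 =466
r60=111100 pc4: +16 =482
r61=111101 pc5: +32 =514
r62=111110 pc5: +32 =546
r63=111111 pc6: +64 =610
r64=1000000 pc1: +2 =612
r65=1000001 pc2: +4 =616
r66=1000010 pc2: +4 =620
r67=1000011 pc3: +8 =628
r68=1000100 pc2: +4 =632
r69=1000101 pc3: +8 =640
r70=1000110 pc3: +8 =648
r71=1000111 pc4: +16 =664
r72=1001000 pc2: +4 =668
r73=1001001 pc3: +8 =676
r74=1001010 pc3: +8 =684
r75=1001011 pc4: +16 =700
r76=1001100 pc3: +8 =708
r77=1001101 pc4: +16 =724
r78=1001110 pc4: +16 =740
r79=1001111 pc5: +32 =772
r80=1010000 pc2: +4 =776
r81=1010001 pc3: +8 =784
r82=1010010 pc3: +8 =792
r83=1010011 pc4: +16 =808
r84=1010100 pc3: +8 =816
r85=1010101 pc4: +16 =832
r86=1010110 pc4: +16 =848
r87=1010111 pc5: +32 =880
r88=1011000 pc3: +8 =888
r89=1011001 pc4: +16 =904
r90=1011010 pc4: +16 =920
r91=1011011 pc5: +32 =952
r92=1011100 pc4: +16 =968
r93=1011101 pc5: +32 =1000
r94=1011110 pc5: +32 =1032
r95=1011111 pc6: +64 =1096
r96=1100000 pc2: +4 =1100
r97=1100001 pc3: +8 =1108
r98=1100010 pc3: +8 =1116
r99=1100011 pc4: +16 =1132
r100=1100100 pc3: +8 =1140
r101=1100101 pc4: +16 =1156
r102=1100110 pc4: +16 =1172
r103=1100111 pc5: +32 =1204
r104=1101000 pc3: +8 =1212
r105=1101001 pc4: +16 =1228
r106=1101010 pc4: +16 =1244
r107=1101011 pc5: +32 =1276
r108=1101100 pc4: +16 =1292
r109=1101101 pc5: +32 =1324
r110=1101110 pc5: +32 =1356
r111=1101111 pc6: +64 =1420
r112=1110000 pc3: +8 =1428
r113=1110001 pc4: +16 =1444
r114=1110010 pc4: +16 =1460
r115=1110011 pc5: +32 =1492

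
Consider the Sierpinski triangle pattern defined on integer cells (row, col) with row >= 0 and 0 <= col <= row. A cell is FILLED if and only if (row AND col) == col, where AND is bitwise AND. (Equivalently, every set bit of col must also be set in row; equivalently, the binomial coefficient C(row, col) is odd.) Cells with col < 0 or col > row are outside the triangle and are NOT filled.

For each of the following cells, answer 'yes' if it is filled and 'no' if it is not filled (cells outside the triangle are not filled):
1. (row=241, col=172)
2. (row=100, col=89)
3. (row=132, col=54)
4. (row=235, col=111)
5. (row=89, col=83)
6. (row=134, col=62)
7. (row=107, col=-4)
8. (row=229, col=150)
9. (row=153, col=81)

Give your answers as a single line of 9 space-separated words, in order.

(241,172): row=0b11110001, col=0b10101100, row AND col = 0b10100000 = 160; 160 != 172 -> empty
(100,89): row=0b1100100, col=0b1011001, row AND col = 0b1000000 = 64; 64 != 89 -> empty
(132,54): row=0b10000100, col=0b110110, row AND col = 0b100 = 4; 4 != 54 -> empty
(235,111): row=0b11101011, col=0b1101111, row AND col = 0b1101011 = 107; 107 != 111 -> empty
(89,83): row=0b1011001, col=0b1010011, row AND col = 0b1010001 = 81; 81 != 83 -> empty
(134,62): row=0b10000110, col=0b111110, row AND col = 0b110 = 6; 6 != 62 -> empty
(107,-4): col outside [0, 107] -> not filled
(229,150): row=0b11100101, col=0b10010110, row AND col = 0b10000100 = 132; 132 != 150 -> empty
(153,81): row=0b10011001, col=0b1010001, row AND col = 0b10001 = 17; 17 != 81 -> empty

Answer: no no no no no no no no no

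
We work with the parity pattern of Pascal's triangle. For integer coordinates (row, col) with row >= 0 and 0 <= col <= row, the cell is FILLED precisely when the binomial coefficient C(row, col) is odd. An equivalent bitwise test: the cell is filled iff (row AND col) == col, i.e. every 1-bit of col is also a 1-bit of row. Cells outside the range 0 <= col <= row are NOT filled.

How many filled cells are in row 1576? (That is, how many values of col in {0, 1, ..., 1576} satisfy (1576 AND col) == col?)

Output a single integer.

1576 in binary = 11000101000
popcount(1576) = number of 1-bits in 11000101000 = 4
A col c satisfies (1576 AND c) == c iff every set bit of c is also set in 1576; each of the 4 set bits of 1576 can independently be on or off in c.
count = 2^4 = 16

Answer: 16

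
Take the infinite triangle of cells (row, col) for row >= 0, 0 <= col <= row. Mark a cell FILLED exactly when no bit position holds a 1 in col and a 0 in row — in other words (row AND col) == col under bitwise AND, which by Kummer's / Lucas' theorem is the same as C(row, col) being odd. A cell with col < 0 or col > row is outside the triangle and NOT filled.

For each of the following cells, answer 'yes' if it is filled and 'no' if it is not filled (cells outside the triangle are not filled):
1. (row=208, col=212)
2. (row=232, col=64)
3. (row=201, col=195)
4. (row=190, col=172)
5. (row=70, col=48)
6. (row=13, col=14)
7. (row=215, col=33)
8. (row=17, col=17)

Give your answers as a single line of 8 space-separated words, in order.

Answer: no yes no yes no no no yes

Derivation:
(208,212): col outside [0, 208] -> not filled
(232,64): row=0b11101000, col=0b1000000, row AND col = 0b1000000 = 64; 64 == 64 -> filled
(201,195): row=0b11001001, col=0b11000011, row AND col = 0b11000001 = 193; 193 != 195 -> empty
(190,172): row=0b10111110, col=0b10101100, row AND col = 0b10101100 = 172; 172 == 172 -> filled
(70,48): row=0b1000110, col=0b110000, row AND col = 0b0 = 0; 0 != 48 -> empty
(13,14): col outside [0, 13] -> not filled
(215,33): row=0b11010111, col=0b100001, row AND col = 0b1 = 1; 1 != 33 -> empty
(17,17): row=0b10001, col=0b10001, row AND col = 0b10001 = 17; 17 == 17 -> filled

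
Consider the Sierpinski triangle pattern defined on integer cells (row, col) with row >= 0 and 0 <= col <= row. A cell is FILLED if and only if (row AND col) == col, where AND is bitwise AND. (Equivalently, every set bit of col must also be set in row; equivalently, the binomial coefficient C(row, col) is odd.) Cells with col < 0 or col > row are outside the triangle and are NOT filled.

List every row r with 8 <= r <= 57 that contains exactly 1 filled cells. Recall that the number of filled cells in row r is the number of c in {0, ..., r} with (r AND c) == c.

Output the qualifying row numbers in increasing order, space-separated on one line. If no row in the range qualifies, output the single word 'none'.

Answer: none

Derivation:
Row r has 2^popcount(r) filled cells, so we need popcount(r) = log2(1) = 0.
Scan r = 8..57 and keep those with exactly 0 one-bits:
r=8=1000 popcount=1 -> skip
r=9=1001 popcount=2 -> skip
r=10=1010 popcount=2 -> skip
r=11=1011 popcount=3 -> skip
r=12=1100 popcount=2 -> skip
r=13=1101 popcount=3 -> skip
r=14=1110 popcount=3 -> skip
r=15=1111 popcount=4 -> skip
r=16=10000 popcount=1 -> skip
r=17=10001 popcount=2 -> skip
r=18=10010 popcount=2 -> skip
r=19=10011 popcount=3 -> skip
r=20=10100 popcount=2 -> skip
r=21=10101 popcount=3 -> skip
r=22=10110 popcount=3 -> skip
r=23=10111 popcount=4 -> skip
r=24=11000 popcount=2 -> skip
r=25=11001 popcount=3 -> skip
r=26=11010 popcount=3 -> skip
r=27=11011 popcount=4 -> skip
r=28=11100 popcount=3 -> skip
r=29=11101 popcount=4 -> skip
r=30=11110 popcount=4 -> skip
r=31=11111 popcount=5 -> skip
r=32=100000 popcount=1 -> skip
r=33=100001 popcount=2 -> skip
r=34=100010 popcount=2 -> skip
r=35=100011 popcount=3 -> skip
r=36=100100 popcount=2 -> skip
r=37=100101 popcount=3 -> skip
r=38=100110 popcount=3 -> skip
r=39=100111 popcount=4 -> skip
r=40=101000 popcount=2 -> skip
r=41=101001 popcount=3 -> skip
r=42=101010 popcount=3 -> skip
r=43=101011 popcount=4 -> skip
r=44=101100 popcount=3 -> skip
r=45=101101 popcount=4 -> skip
r=46=101110 popcount=4 -> skip
r=47=101111 popcount=5 -> skip
r=48=110000 popcount=2 -> skip
r=49=110001 popcount=3 -> skip
r=50=110010 popcount=3 -> skip
r=51=110011 popcount=4 -> skip
r=52=110100 popcount=3 -> skip
r=53=110101 popcount=4 -> skip
r=54=110110 popcount=4 -> skip
r=55=110111 popcount=5 -> skip
r=56=111000 popcount=3 -> skip
r=57=111001 popcount=4 -> skip
Kept rows: none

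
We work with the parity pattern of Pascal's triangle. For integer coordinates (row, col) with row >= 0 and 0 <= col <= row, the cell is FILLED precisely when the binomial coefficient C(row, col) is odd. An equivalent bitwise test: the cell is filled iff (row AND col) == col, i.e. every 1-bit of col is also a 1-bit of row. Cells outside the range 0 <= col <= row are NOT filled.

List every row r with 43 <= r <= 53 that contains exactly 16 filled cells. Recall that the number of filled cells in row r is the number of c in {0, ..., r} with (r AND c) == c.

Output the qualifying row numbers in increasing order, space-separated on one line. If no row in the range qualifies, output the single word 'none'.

Answer: 43 45 46 51 53

Derivation:
Row r has 2^popcount(r) filled cells, so we need popcount(r) = log2(16) = 4.
Scan r = 43..53 and keep those with exactly 4 one-bits:
r=43=101011 popcount=4 -> KEEP
r=44=101100 popcount=3 -> skip
r=45=101101 popcount=4 -> KEEP
r=46=101110 popcount=4 -> KEEP
r=47=101111 popcount=5 -> skip
r=48=110000 popcount=2 -> skip
r=49=110001 popcount=3 -> skip
r=50=110010 popcount=3 -> skip
r=51=110011 popcount=4 -> KEEP
r=52=110100 popcount=3 -> skip
r=53=110101 popcount=4 -> KEEP
Kept rows: 43 45 46 51 53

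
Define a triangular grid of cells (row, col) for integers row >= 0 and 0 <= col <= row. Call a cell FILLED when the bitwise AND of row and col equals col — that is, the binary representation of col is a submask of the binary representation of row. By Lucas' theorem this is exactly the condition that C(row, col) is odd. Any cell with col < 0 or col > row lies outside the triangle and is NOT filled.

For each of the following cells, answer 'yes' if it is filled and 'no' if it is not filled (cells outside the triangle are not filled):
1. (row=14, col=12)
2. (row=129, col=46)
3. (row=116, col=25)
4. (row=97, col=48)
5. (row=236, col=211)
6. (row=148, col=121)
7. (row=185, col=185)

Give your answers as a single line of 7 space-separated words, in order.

Answer: yes no no no no no yes

Derivation:
(14,12): row=0b1110, col=0b1100, row AND col = 0b1100 = 12; 12 == 12 -> filled
(129,46): row=0b10000001, col=0b101110, row AND col = 0b0 = 0; 0 != 46 -> empty
(116,25): row=0b1110100, col=0b11001, row AND col = 0b10000 = 16; 16 != 25 -> empty
(97,48): row=0b1100001, col=0b110000, row AND col = 0b100000 = 32; 32 != 48 -> empty
(236,211): row=0b11101100, col=0b11010011, row AND col = 0b11000000 = 192; 192 != 211 -> empty
(148,121): row=0b10010100, col=0b1111001, row AND col = 0b10000 = 16; 16 != 121 -> empty
(185,185): row=0b10111001, col=0b10111001, row AND col = 0b10111001 = 185; 185 == 185 -> filled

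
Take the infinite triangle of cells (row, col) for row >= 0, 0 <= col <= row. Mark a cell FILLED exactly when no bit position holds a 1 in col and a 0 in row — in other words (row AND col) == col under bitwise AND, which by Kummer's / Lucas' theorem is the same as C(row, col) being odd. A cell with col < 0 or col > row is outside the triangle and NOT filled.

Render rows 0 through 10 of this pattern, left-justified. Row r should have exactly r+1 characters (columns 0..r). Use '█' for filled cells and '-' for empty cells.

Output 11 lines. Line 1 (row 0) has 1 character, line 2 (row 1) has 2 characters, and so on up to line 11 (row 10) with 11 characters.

Answer: █
██
█-█
████
█---█
██--██
█-█-█-█
████████
█-------█
██------██
█-█-----█-█

Derivation:
r0=0: █
r1=1: ██
r2=10: █-█
r3=11: ████
r4=100: █---█
r5=101: ██--██
r6=110: █-█-█-█
r7=111: ████████
r8=1000: █-------█
r9=1001: ██------██
r10=1010: █-█-----█-█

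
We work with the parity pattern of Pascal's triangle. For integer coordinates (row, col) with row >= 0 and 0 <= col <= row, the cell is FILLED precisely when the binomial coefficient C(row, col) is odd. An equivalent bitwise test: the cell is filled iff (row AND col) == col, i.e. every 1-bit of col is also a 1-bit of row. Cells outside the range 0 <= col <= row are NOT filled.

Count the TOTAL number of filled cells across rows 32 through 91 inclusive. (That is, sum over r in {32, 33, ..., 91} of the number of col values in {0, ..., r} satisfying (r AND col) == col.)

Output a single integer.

Answer: 828

Derivation:
r32=100000 pc1: +2 =2
r33=100001 pc2: +4 =6
r34=100010 pc2: +4 =10
r35=100011 pc3: +8 =18
r36=100100 pc2: +4 =22
r37=100101 pc3: +8 =30
r38=100110 pc3: +8 =38
r39=100111 pc4: +16 =54
r40=101000 pc2: +4 =58
r41=101001 pc3: +8 =66
r42=101010 pc3: +8 =74
r43=101011 pc4: +16 =90
r44=101100 pc3: +8 =98
r45=101101 pc4: +16 =114
r46=101110 pc4: +16 =130
r47=101111 pc5: +32 =162
r48=110000 pc2: +4 =166
r49=110001 pc3: +8 =174
r50=110010 pc3: +8 =182
r51=110011 pc4: +16 =198
r52=110100 pc3: +8 =206
r53=110101 pc4: +16 =222
r54=110110 pc4: +16 =238
r55=110111 pc5: +32 =270
r56=111000 pc3: +8 =278
r57=111001 pc4: +16 =294
r58=111010 pc4: +16 =310
r59=111011 pc5: +32 =342
r60=111100 pc4: +16 =358
r61=111101 pc5: +32 =390
r62=111110 pc5: +32 =422
r63=111111 pc6: +64 =486
r64=1000000 pc1: +2 =488
r65=1000001 pc2: +4 =492
r66=1000010 pc2: +4 =496
r67=1000011 pc3: +8 =504
r68=1000100 pc2: +4 =508
r69=1000101 pc3: +8 =516
r70=1000110 pc3: +8 =524
r71=1000111 pc4: +16 =540
r72=1001000 pc2: +4 =544
r73=1001001 pc3: +8 =552
r74=1001010 pc3: +8 =560
r75=1001011 pc4: +16 =576
r76=1001100 pc3: +8 =584
r77=1001101 pc4: +16 =600
r78=1001110 pc4: +16 =616
r79=1001111 pc5: +32 =648
r80=1010000 pc2: +4 =652
r81=1010001 pc3: +8 =660
r82=1010010 pc3: +8 =668
r83=1010011 pc4: +16 =684
r84=1010100 pc3: +8 =692
r85=1010101 pc4: +16 =708
r86=1010110 pc4: +16 =724
r87=1010111 pc5: +32 =756
r88=1011000 pc3: +8 =764
r89=1011001 pc4: +16 =780
r90=1011010 pc4: +16 =796
r91=1011011 pc5: +32 =828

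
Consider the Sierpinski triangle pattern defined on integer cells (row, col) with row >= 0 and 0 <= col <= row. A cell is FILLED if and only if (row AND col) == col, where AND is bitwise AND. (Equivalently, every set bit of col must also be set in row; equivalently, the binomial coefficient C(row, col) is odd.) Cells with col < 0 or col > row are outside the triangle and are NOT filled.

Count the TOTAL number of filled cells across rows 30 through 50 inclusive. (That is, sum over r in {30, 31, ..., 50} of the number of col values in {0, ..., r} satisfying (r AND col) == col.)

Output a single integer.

Answer: 230

Derivation:
r30=11110 pc4: +16 =16
r31=11111 pc5: +32 =48
r32=100000 pc1: +2 =50
r33=100001 pc2: +4 =54
r34=100010 pc2: +4 =58
r35=100011 pc3: +8 =66
r36=100100 pc2: +4 =70
r37=100101 pc3: +8 =78
r38=100110 pc3: +8 =86
r39=100111 pc4: +16 =102
r40=101000 pc2: +4 =106
r41=101001 pc3: +8 =114
r42=101010 pc3: +8 =122
r43=101011 pc4: +16 =138
r44=101100 pc3: +8 =146
r45=101101 pc4: +16 =162
r46=101110 pc4: +16 =178
r47=101111 pc5: +32 =210
r48=110000 pc2: +4 =214
r49=110001 pc3: +8 =222
r50=110010 pc3: +8 =230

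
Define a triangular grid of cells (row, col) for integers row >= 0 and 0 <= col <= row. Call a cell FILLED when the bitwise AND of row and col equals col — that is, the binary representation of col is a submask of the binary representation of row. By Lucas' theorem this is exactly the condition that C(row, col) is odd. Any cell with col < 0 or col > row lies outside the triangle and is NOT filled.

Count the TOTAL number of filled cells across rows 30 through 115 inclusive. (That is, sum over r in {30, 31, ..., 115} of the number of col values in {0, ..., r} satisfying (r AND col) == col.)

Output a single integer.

Answer: 1416

Derivation:
r30=11110 pc4: +16 =16
r31=11111 pc5: +32 =48
r32=100000 pc1: +2 =50
r33=100001 pc2: +4 =54
r34=100010 pc2: +4 =58
r35=100011 pc3: +8 =66
r36=100100 pc2: +4 =70
r37=100101 pc3: +8 =78
r38=100110 pc3: +8 =86
r39=100111 pc4: +16 =102
r40=101000 pc2: +4 =106
r41=101001 pc3: +8 =114
r42=101010 pc3: +8 =122
r43=101011 pc4: +16 =138
r44=101100 pc3: +8 =146
r45=101101 pc4: +16 =162
r46=101110 pc4: +16 =178
r47=101111 pc5: +32 =210
r48=110000 pc2: +4 =214
r49=110001 pc3: +8 =222
r50=110010 pc3: +8 =230
r51=110011 pc4: +16 =246
r52=110100 pc3: +8 =254
r53=110101 pc4: +16 =270
r54=110110 pc4: +16 =286
r55=110111 pc5: +32 =318
r56=111000 pc3: +8 =326
r57=111001 pc4: +16 =342
r58=111010 pc4: +16 =358
r59=111011 pc5: +32 =390
r60=111100 pc4: +16 =406
r61=111101 pc5: +32 =438
r62=111110 pc5: +32 =470
r63=111111 pc6: +64 =534
r64=1000000 pc1: +2 =536
r65=1000001 pc2: +4 =540
r66=1000010 pc2: +4 =544
r67=1000011 pc3: +8 =552
r68=1000100 pc2: +4 =556
r69=1000101 pc3: +8 =564
r70=1000110 pc3: +8 =572
r71=1000111 pc4: +16 =588
r72=1001000 pc2: +4 =592
r73=1001001 pc3: +8 =600
r74=1001010 pc3: +8 =608
r75=1001011 pc4: +16 =624
r76=1001100 pc3: +8 =632
r77=1001101 pc4: +16 =648
r78=1001110 pc4: +16 =664
r79=1001111 pc5: +32 =696
r80=1010000 pc2: +4 =700
r81=1010001 pc3: +8 =708
r82=1010010 pc3: +8 =716
r83=1010011 pc4: +16 =732
r84=1010100 pc3: +8 =740
r85=1010101 pc4: +16 =756
r86=1010110 pc4: +16 =772
r87=1010111 pc5: +32 =804
r88=1011000 pc3: +8 =812
r89=1011001 pc4: +16 =828
r90=1011010 pc4: +16 =844
r91=1011011 pc5: +32 =876
r92=1011100 pc4: +16 =892
r93=1011101 pc5: +32 =924
r94=1011110 pc5: +32 =956
r95=1011111 pc6: +64 =1020
r96=1100000 pc2: +4 =1024
r97=1100001 pc3: +8 =1032
r98=1100010 pc3: +8 =1040
r99=1100011 pc4: +16 =1056
r100=1100100 pc3: +8 =1064
r101=1100101 pc4: +16 =1080
r102=1100110 pc4: +16 =1096
r103=1100111 pc5: +32 =1128
r104=1101000 pc3: +8 =1136
r105=1101001 pc4: +16 =1152
r106=1101010 pc4: +16 =1168
r107=1101011 pc5: +32 =1200
r108=1101100 pc4: +16 =1216
r109=1101101 pc5: +32 =1248
r110=1101110 pc5: +32 =1280
r111=1101111 pc6: +64 =1344
r112=1110000 pc3: +8 =1352
r113=1110001 pc4: +16 =1368
r114=1110010 pc4: +16 =1384
r115=1110011 pc5: +32 =1416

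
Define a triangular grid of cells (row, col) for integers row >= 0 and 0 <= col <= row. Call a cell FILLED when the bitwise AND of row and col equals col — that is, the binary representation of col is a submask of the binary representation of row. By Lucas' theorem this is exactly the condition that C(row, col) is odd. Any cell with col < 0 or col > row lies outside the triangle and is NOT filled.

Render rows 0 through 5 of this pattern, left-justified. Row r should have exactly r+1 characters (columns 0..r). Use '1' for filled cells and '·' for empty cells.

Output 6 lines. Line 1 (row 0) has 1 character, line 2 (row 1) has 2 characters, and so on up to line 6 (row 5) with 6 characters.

r0=0: 1
r1=1: 11
r2=10: 1·1
r3=11: 1111
r4=100: 1···1
r5=101: 11··11

Answer: 1
11
1·1
1111
1···1
11··11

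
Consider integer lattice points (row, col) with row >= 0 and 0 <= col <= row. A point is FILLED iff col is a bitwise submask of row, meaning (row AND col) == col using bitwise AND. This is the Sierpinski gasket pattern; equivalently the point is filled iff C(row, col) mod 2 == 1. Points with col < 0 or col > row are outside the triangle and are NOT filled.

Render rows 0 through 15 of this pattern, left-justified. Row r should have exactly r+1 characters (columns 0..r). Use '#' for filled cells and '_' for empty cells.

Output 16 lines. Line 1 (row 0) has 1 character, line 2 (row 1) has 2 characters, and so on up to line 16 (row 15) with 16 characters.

Answer: #
##
#_#
####
#___#
##__##
#_#_#_#
########
#_______#
##______##
#_#_____#_#
####____####
#___#___#___#
##__##__##__##
#_#_#_#_#_#_#_#
################

Derivation:
r0=0: #
r1=1: ##
r2=10: #_#
r3=11: ####
r4=100: #___#
r5=101: ##__##
r6=110: #_#_#_#
r7=111: ########
r8=1000: #_______#
r9=1001: ##______##
r10=1010: #_#_____#_#
r11=1011: ####____####
r12=1100: #___#___#___#
r13=1101: ##__##__##__##
r14=1110: #_#_#_#_#_#_#_#
r15=1111: ################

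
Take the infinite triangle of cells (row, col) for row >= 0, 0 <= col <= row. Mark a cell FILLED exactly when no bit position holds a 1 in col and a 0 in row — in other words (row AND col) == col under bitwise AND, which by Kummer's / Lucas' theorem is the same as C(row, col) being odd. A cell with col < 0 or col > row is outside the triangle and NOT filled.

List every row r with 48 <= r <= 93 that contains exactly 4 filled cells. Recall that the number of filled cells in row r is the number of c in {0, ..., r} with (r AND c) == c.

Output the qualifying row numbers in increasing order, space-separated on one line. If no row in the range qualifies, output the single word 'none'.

Answer: 48 65 66 68 72 80

Derivation:
Row r has 2^popcount(r) filled cells, so we need popcount(r) = log2(4) = 2.
Scan r = 48..93 and keep those with exactly 2 one-bits:
r=48=110000 popcount=2 -> KEEP
r=49=110001 popcount=3 -> skip
r=50=110010 popcount=3 -> skip
r=51=110011 popcount=4 -> skip
r=52=110100 popcount=3 -> skip
r=53=110101 popcount=4 -> skip
r=54=110110 popcount=4 -> skip
r=55=110111 popcount=5 -> skip
r=56=111000 popcount=3 -> skip
r=57=111001 popcount=4 -> skip
r=58=111010 popcount=4 -> skip
r=59=111011 popcount=5 -> skip
r=60=111100 popcount=4 -> skip
r=61=111101 popcount=5 -> skip
r=62=111110 popcount=5 -> skip
r=63=111111 popcount=6 -> skip
r=64=1000000 popcount=1 -> skip
r=65=1000001 popcount=2 -> KEEP
r=66=1000010 popcount=2 -> KEEP
r=67=1000011 popcount=3 -> skip
r=68=1000100 popcount=2 -> KEEP
r=69=1000101 popcount=3 -> skip
r=70=1000110 popcount=3 -> skip
r=71=1000111 popcount=4 -> skip
r=72=1001000 popcount=2 -> KEEP
r=73=1001001 popcount=3 -> skip
r=74=1001010 popcount=3 -> skip
r=75=1001011 popcount=4 -> skip
r=76=1001100 popcount=3 -> skip
r=77=1001101 popcount=4 -> skip
r=78=1001110 popcount=4 -> skip
r=79=1001111 popcount=5 -> skip
r=80=1010000 popcount=2 -> KEEP
r=81=1010001 popcount=3 -> skip
r=82=1010010 popcount=3 -> skip
r=83=1010011 popcount=4 -> skip
r=84=1010100 popcount=3 -> skip
r=85=1010101 popcount=4 -> skip
r=86=1010110 popcount=4 -> skip
r=87=1010111 popcount=5 -> skip
r=88=1011000 popcount=3 -> skip
r=89=1011001 popcount=4 -> skip
r=90=1011010 popcount=4 -> skip
r=91=1011011 popcount=5 -> skip
r=92=1011100 popcount=4 -> skip
r=93=1011101 popcount=5 -> skip
Kept rows: 48 65 66 68 72 80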